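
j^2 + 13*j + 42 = (j + 6)*(j + 7)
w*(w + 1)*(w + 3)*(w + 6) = w^4 + 10*w^3 + 27*w^2 + 18*w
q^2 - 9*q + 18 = (q - 6)*(q - 3)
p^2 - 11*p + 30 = (p - 6)*(p - 5)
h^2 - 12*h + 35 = (h - 7)*(h - 5)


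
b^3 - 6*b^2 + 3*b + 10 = (b - 5)*(b - 2)*(b + 1)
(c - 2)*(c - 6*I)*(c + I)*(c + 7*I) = c^4 - 2*c^3 + 2*I*c^3 + 41*c^2 - 4*I*c^2 - 82*c + 42*I*c - 84*I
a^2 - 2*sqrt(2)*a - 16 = (a - 4*sqrt(2))*(a + 2*sqrt(2))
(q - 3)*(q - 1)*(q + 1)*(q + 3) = q^4 - 10*q^2 + 9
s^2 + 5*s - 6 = (s - 1)*(s + 6)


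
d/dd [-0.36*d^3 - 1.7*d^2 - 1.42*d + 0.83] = -1.08*d^2 - 3.4*d - 1.42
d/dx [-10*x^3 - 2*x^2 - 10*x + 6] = -30*x^2 - 4*x - 10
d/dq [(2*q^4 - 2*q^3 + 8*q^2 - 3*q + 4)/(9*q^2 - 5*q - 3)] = (36*q^5 - 48*q^4 - 4*q^3 + 5*q^2 - 120*q + 29)/(81*q^4 - 90*q^3 - 29*q^2 + 30*q + 9)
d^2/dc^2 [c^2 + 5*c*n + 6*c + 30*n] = 2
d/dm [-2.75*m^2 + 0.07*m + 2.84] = 0.07 - 5.5*m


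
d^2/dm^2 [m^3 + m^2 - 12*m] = 6*m + 2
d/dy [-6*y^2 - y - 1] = -12*y - 1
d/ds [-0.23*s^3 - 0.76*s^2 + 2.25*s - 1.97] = -0.69*s^2 - 1.52*s + 2.25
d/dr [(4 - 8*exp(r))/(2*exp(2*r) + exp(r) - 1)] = 4*exp(r)/(exp(2*r) + 2*exp(r) + 1)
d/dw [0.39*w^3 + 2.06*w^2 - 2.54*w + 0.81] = 1.17*w^2 + 4.12*w - 2.54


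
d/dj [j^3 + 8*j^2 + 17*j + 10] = 3*j^2 + 16*j + 17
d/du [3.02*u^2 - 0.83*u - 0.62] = 6.04*u - 0.83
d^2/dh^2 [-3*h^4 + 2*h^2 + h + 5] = 4 - 36*h^2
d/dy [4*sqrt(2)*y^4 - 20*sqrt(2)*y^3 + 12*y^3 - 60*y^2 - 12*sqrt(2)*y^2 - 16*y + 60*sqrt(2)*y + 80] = 16*sqrt(2)*y^3 - 60*sqrt(2)*y^2 + 36*y^2 - 120*y - 24*sqrt(2)*y - 16 + 60*sqrt(2)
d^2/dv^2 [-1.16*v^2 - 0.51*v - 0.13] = -2.32000000000000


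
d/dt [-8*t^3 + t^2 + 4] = 2*t*(1 - 12*t)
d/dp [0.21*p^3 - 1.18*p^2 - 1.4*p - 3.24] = 0.63*p^2 - 2.36*p - 1.4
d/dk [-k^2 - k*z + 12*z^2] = -2*k - z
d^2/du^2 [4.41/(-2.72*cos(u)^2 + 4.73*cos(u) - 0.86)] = (130.507776*(1 - cos(u)^2)^2 - 170.211888*cos(u)^3 + 122.654889*cos(u)^2 + 358.362774*cos(u) - 307.20501)/(2.72*cos(u)^2 - 4.73*cos(u) + 0.86)^3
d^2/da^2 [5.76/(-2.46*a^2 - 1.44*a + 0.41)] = (69.714432*a^2 + 40.808448*a - 5.76*(4.92*a + 1.44)*(9.84*a + 2.88) - 11.619072)/(2.46*a^2 + 1.44*a - 0.41)^3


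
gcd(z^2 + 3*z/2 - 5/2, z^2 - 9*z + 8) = z - 1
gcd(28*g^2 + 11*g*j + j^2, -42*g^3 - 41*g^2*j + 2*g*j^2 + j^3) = 7*g + j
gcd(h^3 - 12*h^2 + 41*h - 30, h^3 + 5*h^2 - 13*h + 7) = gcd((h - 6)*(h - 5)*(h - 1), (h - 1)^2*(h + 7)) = h - 1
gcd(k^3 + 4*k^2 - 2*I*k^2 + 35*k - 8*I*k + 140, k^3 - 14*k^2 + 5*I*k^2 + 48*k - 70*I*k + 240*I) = k + 5*I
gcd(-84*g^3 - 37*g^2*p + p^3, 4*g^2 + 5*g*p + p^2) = 4*g + p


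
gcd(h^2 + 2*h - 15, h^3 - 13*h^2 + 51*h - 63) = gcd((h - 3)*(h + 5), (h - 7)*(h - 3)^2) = h - 3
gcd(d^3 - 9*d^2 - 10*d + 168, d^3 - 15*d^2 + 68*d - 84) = d^2 - 13*d + 42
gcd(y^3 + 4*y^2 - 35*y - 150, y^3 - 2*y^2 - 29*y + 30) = y^2 - y - 30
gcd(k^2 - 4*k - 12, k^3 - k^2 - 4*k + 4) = k + 2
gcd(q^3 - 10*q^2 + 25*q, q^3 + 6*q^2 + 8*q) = q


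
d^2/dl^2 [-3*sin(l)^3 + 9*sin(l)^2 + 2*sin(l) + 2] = sin(l)/4 - 27*sin(3*l)/4 + 18*cos(2*l)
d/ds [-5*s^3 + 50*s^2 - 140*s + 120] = -15*s^2 + 100*s - 140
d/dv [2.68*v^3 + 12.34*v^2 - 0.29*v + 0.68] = 8.04*v^2 + 24.68*v - 0.29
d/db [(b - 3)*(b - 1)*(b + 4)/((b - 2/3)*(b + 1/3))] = 9*(9*b^4 - 6*b^3 + 111*b^2 - 216*b + 62)/(81*b^4 - 54*b^3 - 27*b^2 + 12*b + 4)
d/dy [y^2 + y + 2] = 2*y + 1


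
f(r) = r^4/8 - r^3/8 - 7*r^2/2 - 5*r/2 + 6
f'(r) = r^3/2 - 3*r^2/8 - 7*r - 5/2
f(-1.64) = 2.14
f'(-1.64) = 5.77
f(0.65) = 2.88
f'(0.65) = -7.07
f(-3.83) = -1.85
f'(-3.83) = -9.28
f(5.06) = -30.51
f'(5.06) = 17.26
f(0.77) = 1.99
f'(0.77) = -7.88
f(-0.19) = 6.35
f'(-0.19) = -1.19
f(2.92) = -25.17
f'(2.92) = -13.69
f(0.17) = 5.47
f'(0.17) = -3.70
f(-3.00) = -4.50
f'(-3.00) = 1.62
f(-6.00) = 84.00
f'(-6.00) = -82.00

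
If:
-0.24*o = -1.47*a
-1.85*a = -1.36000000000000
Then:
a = 0.74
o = 4.50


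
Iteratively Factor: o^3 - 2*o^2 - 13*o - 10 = (o + 1)*(o^2 - 3*o - 10) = (o - 5)*(o + 1)*(o + 2)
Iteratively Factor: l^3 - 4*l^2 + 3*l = (l - 3)*(l^2 - l) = l*(l - 3)*(l - 1)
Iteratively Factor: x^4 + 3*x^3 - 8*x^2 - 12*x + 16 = (x - 2)*(x^3 + 5*x^2 + 2*x - 8) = (x - 2)*(x - 1)*(x^2 + 6*x + 8) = (x - 2)*(x - 1)*(x + 2)*(x + 4)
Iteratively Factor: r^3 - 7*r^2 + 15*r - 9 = (r - 3)*(r^2 - 4*r + 3) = (r - 3)*(r - 1)*(r - 3)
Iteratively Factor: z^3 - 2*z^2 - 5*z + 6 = (z - 1)*(z^2 - z - 6) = (z - 3)*(z - 1)*(z + 2)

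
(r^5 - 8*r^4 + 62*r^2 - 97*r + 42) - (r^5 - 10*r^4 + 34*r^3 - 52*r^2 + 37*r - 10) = 2*r^4 - 34*r^3 + 114*r^2 - 134*r + 52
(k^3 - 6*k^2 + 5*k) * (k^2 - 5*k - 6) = k^5 - 11*k^4 + 29*k^3 + 11*k^2 - 30*k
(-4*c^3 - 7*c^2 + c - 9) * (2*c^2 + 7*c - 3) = -8*c^5 - 42*c^4 - 35*c^3 + 10*c^2 - 66*c + 27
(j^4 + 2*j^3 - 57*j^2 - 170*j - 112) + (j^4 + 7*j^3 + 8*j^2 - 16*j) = 2*j^4 + 9*j^3 - 49*j^2 - 186*j - 112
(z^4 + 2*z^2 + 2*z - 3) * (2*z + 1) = 2*z^5 + z^4 + 4*z^3 + 6*z^2 - 4*z - 3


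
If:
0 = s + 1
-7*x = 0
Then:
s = -1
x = 0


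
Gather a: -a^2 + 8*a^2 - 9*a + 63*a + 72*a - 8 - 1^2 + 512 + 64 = 7*a^2 + 126*a + 567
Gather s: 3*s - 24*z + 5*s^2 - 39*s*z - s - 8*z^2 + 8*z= 5*s^2 + s*(2 - 39*z) - 8*z^2 - 16*z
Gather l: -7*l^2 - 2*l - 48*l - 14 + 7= -7*l^2 - 50*l - 7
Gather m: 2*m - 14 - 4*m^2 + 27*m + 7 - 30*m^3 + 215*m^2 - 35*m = -30*m^3 + 211*m^2 - 6*m - 7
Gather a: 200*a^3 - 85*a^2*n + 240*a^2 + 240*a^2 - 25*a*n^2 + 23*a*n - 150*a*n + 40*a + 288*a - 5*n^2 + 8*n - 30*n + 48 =200*a^3 + a^2*(480 - 85*n) + a*(-25*n^2 - 127*n + 328) - 5*n^2 - 22*n + 48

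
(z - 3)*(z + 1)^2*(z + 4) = z^4 + 3*z^3 - 9*z^2 - 23*z - 12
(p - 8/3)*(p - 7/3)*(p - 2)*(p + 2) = p^4 - 5*p^3 + 20*p^2/9 + 20*p - 224/9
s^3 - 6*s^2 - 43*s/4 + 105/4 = (s - 7)*(s - 3/2)*(s + 5/2)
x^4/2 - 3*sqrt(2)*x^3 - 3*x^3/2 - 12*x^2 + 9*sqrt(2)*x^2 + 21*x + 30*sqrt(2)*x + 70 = (x/2 + sqrt(2)/2)*(x - 5)*(x + 2)*(x - 7*sqrt(2))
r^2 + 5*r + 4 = (r + 1)*(r + 4)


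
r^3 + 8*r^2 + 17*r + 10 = (r + 1)*(r + 2)*(r + 5)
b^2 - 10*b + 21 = (b - 7)*(b - 3)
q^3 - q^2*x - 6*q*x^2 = q*(q - 3*x)*(q + 2*x)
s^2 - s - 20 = (s - 5)*(s + 4)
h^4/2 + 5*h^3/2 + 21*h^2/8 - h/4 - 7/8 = (h/2 + 1/2)*(h - 1/2)*(h + 1)*(h + 7/2)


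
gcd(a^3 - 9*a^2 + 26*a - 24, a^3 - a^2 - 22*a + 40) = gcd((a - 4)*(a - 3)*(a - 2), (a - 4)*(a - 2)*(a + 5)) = a^2 - 6*a + 8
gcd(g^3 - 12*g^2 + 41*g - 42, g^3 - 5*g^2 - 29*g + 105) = g^2 - 10*g + 21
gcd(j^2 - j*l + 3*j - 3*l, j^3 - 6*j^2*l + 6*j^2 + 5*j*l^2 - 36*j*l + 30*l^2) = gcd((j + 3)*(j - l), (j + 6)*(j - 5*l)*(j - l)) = j - l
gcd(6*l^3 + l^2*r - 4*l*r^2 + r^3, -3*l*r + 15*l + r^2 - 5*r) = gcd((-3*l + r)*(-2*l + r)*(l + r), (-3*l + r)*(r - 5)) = -3*l + r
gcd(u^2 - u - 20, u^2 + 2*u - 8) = u + 4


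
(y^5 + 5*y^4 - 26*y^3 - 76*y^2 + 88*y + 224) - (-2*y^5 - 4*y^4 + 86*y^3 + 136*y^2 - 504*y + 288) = 3*y^5 + 9*y^4 - 112*y^3 - 212*y^2 + 592*y - 64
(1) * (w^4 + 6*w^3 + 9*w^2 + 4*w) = w^4 + 6*w^3 + 9*w^2 + 4*w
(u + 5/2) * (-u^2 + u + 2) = -u^3 - 3*u^2/2 + 9*u/2 + 5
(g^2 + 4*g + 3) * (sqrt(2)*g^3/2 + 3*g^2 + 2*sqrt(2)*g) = sqrt(2)*g^5/2 + 2*sqrt(2)*g^4 + 3*g^4 + 7*sqrt(2)*g^3/2 + 12*g^3 + 9*g^2 + 8*sqrt(2)*g^2 + 6*sqrt(2)*g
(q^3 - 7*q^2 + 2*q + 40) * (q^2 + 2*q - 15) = q^5 - 5*q^4 - 27*q^3 + 149*q^2 + 50*q - 600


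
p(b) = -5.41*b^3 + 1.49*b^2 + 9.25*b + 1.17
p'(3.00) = -127.88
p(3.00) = -103.74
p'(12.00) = -2292.11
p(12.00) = -9021.75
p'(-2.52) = -101.33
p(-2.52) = 73.90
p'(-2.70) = -117.11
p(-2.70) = 93.54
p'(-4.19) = -288.17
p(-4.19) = 386.53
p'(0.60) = 5.20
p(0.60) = 6.09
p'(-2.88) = -133.95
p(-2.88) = 116.12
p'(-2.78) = -124.47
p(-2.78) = 103.20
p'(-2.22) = -77.35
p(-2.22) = 47.17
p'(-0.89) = -6.26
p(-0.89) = -2.07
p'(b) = -16.23*b^2 + 2.98*b + 9.25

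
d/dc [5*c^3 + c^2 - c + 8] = 15*c^2 + 2*c - 1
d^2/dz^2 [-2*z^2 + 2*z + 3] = -4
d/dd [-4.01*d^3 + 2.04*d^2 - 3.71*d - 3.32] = -12.03*d^2 + 4.08*d - 3.71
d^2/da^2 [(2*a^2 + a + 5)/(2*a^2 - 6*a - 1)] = 4*(14*a^3 + 36*a^2 - 87*a + 93)/(8*a^6 - 72*a^5 + 204*a^4 - 144*a^3 - 102*a^2 - 18*a - 1)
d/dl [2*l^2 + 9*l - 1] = 4*l + 9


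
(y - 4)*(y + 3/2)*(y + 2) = y^3 - y^2/2 - 11*y - 12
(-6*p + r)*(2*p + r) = -12*p^2 - 4*p*r + r^2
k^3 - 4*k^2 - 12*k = k*(k - 6)*(k + 2)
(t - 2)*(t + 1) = t^2 - t - 2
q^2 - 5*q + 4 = (q - 4)*(q - 1)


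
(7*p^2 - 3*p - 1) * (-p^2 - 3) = -7*p^4 + 3*p^3 - 20*p^2 + 9*p + 3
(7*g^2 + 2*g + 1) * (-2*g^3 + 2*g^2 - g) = -14*g^5 + 10*g^4 - 5*g^3 - g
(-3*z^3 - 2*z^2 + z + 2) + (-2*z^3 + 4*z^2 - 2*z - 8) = -5*z^3 + 2*z^2 - z - 6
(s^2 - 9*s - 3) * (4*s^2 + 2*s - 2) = 4*s^4 - 34*s^3 - 32*s^2 + 12*s + 6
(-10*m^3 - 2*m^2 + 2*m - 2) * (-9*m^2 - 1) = 90*m^5 + 18*m^4 - 8*m^3 + 20*m^2 - 2*m + 2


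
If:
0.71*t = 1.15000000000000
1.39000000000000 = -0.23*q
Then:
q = -6.04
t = 1.62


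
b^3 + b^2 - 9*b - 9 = (b - 3)*(b + 1)*(b + 3)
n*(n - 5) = n^2 - 5*n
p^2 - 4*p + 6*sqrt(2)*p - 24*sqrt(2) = (p - 4)*(p + 6*sqrt(2))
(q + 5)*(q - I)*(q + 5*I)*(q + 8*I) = q^4 + 5*q^3 + 12*I*q^3 - 27*q^2 + 60*I*q^2 - 135*q + 40*I*q + 200*I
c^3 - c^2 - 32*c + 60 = (c - 5)*(c - 2)*(c + 6)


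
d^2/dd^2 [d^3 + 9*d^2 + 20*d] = 6*d + 18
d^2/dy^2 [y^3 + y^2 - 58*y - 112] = 6*y + 2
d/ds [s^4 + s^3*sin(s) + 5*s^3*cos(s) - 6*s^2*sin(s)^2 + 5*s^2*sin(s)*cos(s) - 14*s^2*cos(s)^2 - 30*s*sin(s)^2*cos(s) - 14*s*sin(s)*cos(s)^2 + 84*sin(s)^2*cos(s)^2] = -5*s^3*sin(s) + s^3*cos(s) + 4*s^3 + 3*s^2*sin(s) + 8*s^2*sin(2*s) + 15*s^2*cos(s) + 5*s^2*cos(2*s) + 15*s*sin(s)/2 + 5*s*sin(2*s) - 45*s*sin(3*s)/2 - 7*s*cos(s)/2 - 8*s*cos(2*s) - 21*s*cos(3*s)/2 - 20*s - 7*sin(s)/2 - 7*sin(3*s)/2 + 42*sin(4*s) - 15*cos(s)/2 + 15*cos(3*s)/2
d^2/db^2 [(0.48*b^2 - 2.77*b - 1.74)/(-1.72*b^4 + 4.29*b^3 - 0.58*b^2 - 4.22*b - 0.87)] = (-8.52019199999999*b^8 + 119.58816*b^7 - 240.786336*b^6 - 20.9087219999998*b^5 + 218.633532*b^4 - 22.226236*b^3 - 91.221588*b^2 + 56.131704*b + 39.151044)/(5.088448*b^12 - 38.074608*b^11 + 100.112772*b^10 - 67.178469*b^9 - 145.350834*b^8 + 215.408334*b^7 + 82.327405*b^6 - 200.03484*b^5 - 58.731612*b^4 + 78.186617*b^3 + 47.79693*b^2 + 9.582354*b + 0.658503)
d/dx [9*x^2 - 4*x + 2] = 18*x - 4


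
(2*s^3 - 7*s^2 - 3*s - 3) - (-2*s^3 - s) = 4*s^3 - 7*s^2 - 2*s - 3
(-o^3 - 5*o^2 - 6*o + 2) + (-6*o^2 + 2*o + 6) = -o^3 - 11*o^2 - 4*o + 8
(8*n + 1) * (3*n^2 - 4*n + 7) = 24*n^3 - 29*n^2 + 52*n + 7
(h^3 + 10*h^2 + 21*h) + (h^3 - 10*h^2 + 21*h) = 2*h^3 + 42*h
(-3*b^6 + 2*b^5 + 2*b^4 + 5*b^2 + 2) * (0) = 0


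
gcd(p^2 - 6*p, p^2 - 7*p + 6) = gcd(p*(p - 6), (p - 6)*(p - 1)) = p - 6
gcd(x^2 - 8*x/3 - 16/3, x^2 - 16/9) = x + 4/3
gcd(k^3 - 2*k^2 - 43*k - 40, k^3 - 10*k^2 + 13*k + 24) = k^2 - 7*k - 8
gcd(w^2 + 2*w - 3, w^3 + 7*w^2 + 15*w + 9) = w + 3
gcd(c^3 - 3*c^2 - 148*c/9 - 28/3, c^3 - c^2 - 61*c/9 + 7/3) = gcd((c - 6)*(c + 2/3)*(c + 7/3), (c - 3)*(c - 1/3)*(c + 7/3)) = c + 7/3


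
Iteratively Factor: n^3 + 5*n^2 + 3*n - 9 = (n + 3)*(n^2 + 2*n - 3) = (n - 1)*(n + 3)*(n + 3)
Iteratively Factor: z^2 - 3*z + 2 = (z - 1)*(z - 2)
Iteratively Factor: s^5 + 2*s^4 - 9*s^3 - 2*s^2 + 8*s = (s - 2)*(s^4 + 4*s^3 - s^2 - 4*s) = (s - 2)*(s + 4)*(s^3 - s) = (s - 2)*(s + 1)*(s + 4)*(s^2 - s) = (s - 2)*(s - 1)*(s + 1)*(s + 4)*(s)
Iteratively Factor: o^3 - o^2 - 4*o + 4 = (o + 2)*(o^2 - 3*o + 2) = (o - 1)*(o + 2)*(o - 2)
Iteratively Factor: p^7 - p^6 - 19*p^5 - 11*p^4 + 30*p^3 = (p - 1)*(p^6 - 19*p^4 - 30*p^3) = (p - 1)*(p + 2)*(p^5 - 2*p^4 - 15*p^3) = (p - 5)*(p - 1)*(p + 2)*(p^4 + 3*p^3) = (p - 5)*(p - 1)*(p + 2)*(p + 3)*(p^3) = p*(p - 5)*(p - 1)*(p + 2)*(p + 3)*(p^2) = p^2*(p - 5)*(p - 1)*(p + 2)*(p + 3)*(p)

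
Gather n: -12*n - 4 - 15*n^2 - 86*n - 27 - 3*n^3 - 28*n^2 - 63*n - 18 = -3*n^3 - 43*n^2 - 161*n - 49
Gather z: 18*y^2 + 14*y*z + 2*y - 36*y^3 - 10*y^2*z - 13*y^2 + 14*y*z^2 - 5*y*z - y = -36*y^3 + 5*y^2 + 14*y*z^2 + y + z*(-10*y^2 + 9*y)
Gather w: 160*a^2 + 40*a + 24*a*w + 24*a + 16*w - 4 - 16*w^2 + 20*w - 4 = 160*a^2 + 64*a - 16*w^2 + w*(24*a + 36) - 8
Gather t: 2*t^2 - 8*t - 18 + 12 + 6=2*t^2 - 8*t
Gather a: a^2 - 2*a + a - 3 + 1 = a^2 - a - 2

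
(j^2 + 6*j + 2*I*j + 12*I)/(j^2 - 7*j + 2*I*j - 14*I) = (j + 6)/(j - 7)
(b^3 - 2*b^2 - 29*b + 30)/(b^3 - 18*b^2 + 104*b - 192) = (b^2 + 4*b - 5)/(b^2 - 12*b + 32)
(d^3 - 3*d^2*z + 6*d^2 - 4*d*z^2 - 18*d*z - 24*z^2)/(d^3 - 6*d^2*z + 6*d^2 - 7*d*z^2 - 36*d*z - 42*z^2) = (-d + 4*z)/(-d + 7*z)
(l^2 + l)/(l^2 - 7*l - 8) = l/(l - 8)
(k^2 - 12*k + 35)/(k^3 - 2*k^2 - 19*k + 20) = (k - 7)/(k^2 + 3*k - 4)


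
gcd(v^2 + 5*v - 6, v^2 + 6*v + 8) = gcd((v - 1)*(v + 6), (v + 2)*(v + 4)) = 1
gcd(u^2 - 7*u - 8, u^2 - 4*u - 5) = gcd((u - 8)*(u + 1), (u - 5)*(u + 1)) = u + 1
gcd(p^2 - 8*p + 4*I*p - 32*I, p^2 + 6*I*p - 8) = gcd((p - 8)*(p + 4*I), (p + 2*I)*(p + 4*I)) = p + 4*I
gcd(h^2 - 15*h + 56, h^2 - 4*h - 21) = h - 7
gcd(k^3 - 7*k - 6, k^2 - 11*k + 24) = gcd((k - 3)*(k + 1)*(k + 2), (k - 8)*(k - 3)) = k - 3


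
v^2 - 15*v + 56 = (v - 8)*(v - 7)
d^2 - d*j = d*(d - j)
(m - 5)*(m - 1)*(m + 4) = m^3 - 2*m^2 - 19*m + 20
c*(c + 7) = c^2 + 7*c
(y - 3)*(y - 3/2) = y^2 - 9*y/2 + 9/2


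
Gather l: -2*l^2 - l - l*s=-2*l^2 + l*(-s - 1)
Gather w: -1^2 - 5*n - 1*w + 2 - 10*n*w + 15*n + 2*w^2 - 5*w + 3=10*n + 2*w^2 + w*(-10*n - 6) + 4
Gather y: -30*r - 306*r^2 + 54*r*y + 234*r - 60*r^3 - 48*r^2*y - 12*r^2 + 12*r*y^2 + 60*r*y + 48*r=-60*r^3 - 318*r^2 + 12*r*y^2 + 252*r + y*(-48*r^2 + 114*r)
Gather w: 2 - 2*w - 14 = -2*w - 12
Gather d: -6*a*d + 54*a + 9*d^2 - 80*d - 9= 54*a + 9*d^2 + d*(-6*a - 80) - 9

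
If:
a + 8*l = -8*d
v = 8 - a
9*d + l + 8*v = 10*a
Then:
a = 8 - v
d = 81/8 - 145*v/64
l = 153*v/64 - 89/8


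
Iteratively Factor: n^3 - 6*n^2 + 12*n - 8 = (n - 2)*(n^2 - 4*n + 4) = (n - 2)^2*(n - 2)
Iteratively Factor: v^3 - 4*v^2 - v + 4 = (v - 1)*(v^2 - 3*v - 4) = (v - 4)*(v - 1)*(v + 1)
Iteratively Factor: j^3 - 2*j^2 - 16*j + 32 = (j + 4)*(j^2 - 6*j + 8) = (j - 2)*(j + 4)*(j - 4)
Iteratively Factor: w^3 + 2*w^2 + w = (w + 1)*(w^2 + w) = (w + 1)^2*(w)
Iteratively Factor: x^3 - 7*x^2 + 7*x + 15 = (x + 1)*(x^2 - 8*x + 15) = (x - 3)*(x + 1)*(x - 5)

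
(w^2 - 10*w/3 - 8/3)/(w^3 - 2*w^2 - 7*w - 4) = (w + 2/3)/(w^2 + 2*w + 1)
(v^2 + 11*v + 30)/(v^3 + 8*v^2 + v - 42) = (v^2 + 11*v + 30)/(v^3 + 8*v^2 + v - 42)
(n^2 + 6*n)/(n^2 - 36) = n/(n - 6)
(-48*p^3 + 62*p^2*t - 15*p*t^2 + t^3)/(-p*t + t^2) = 48*p^2/t - 14*p + t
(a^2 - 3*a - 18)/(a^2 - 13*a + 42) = (a + 3)/(a - 7)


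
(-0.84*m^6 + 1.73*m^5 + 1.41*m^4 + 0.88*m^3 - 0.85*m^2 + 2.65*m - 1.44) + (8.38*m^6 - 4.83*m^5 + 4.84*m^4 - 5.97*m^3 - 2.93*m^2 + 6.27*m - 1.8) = 7.54*m^6 - 3.1*m^5 + 6.25*m^4 - 5.09*m^3 - 3.78*m^2 + 8.92*m - 3.24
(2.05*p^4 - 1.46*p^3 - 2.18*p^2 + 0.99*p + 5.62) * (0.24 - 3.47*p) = -7.1135*p^5 + 5.5582*p^4 + 7.2142*p^3 - 3.9585*p^2 - 19.2638*p + 1.3488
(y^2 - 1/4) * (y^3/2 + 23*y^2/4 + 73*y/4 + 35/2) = y^5/2 + 23*y^4/4 + 145*y^3/8 + 257*y^2/16 - 73*y/16 - 35/8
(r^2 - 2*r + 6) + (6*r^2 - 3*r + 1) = 7*r^2 - 5*r + 7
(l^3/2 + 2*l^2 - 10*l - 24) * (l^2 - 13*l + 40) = l^5/2 - 9*l^4/2 - 16*l^3 + 186*l^2 - 88*l - 960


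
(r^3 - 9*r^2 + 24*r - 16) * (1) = r^3 - 9*r^2 + 24*r - 16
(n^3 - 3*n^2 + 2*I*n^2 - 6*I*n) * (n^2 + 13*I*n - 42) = n^5 - 3*n^4 + 15*I*n^4 - 68*n^3 - 45*I*n^3 + 204*n^2 - 84*I*n^2 + 252*I*n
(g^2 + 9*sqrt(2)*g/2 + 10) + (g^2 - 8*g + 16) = 2*g^2 - 8*g + 9*sqrt(2)*g/2 + 26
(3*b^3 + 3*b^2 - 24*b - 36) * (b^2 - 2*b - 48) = 3*b^5 - 3*b^4 - 174*b^3 - 132*b^2 + 1224*b + 1728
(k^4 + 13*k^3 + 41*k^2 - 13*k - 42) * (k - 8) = k^5 + 5*k^4 - 63*k^3 - 341*k^2 + 62*k + 336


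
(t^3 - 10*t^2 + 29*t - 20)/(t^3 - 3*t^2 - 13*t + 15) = (t - 4)/(t + 3)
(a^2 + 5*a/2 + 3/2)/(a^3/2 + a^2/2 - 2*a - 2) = (2*a + 3)/(a^2 - 4)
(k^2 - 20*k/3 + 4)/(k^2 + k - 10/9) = 3*(k - 6)/(3*k + 5)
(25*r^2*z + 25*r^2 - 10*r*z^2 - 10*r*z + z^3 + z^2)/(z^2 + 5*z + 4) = (25*r^2 - 10*r*z + z^2)/(z + 4)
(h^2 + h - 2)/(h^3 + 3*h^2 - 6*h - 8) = (h^2 + h - 2)/(h^3 + 3*h^2 - 6*h - 8)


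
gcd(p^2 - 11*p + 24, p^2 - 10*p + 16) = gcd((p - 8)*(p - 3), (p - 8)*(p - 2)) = p - 8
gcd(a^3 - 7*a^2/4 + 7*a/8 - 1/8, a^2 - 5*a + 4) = a - 1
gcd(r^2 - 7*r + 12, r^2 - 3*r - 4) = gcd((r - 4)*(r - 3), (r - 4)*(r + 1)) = r - 4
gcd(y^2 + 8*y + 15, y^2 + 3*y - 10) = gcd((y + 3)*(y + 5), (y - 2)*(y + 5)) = y + 5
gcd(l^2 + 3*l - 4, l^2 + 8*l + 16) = l + 4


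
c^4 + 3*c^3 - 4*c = c*(c - 1)*(c + 2)^2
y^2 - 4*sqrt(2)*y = y*(y - 4*sqrt(2))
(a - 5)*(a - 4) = a^2 - 9*a + 20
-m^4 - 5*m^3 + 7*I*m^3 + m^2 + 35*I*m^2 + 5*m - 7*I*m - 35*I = (m + 5)*(m - 7*I)*(I*m - I)*(I*m + I)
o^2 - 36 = (o - 6)*(o + 6)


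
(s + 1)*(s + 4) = s^2 + 5*s + 4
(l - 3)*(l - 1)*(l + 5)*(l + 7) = l^4 + 8*l^3 - 10*l^2 - 104*l + 105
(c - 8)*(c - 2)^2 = c^3 - 12*c^2 + 36*c - 32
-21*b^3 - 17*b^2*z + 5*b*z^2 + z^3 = (-3*b + z)*(b + z)*(7*b + z)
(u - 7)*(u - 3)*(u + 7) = u^3 - 3*u^2 - 49*u + 147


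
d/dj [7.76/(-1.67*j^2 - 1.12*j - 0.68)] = (25.9184*j + 8.6912)/(1.67*j^2 + 1.12*j + 0.68)^2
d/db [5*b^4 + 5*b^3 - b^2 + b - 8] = 20*b^3 + 15*b^2 - 2*b + 1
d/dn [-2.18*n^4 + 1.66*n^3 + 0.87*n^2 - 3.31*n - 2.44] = -8.72*n^3 + 4.98*n^2 + 1.74*n - 3.31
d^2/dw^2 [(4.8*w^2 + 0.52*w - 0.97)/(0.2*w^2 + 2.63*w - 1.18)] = (2.22044604925031e-16*w^4 - 5.008*w^3 + 6.56400000000004*w^2 - 2.32500000000001*w + 2.71795)/(0.008*w^6 + 0.3156*w^5 + 4.00854*w^4 + 14.467367*w^3 - 23.650386*w^2 + 10.986036*w - 1.643032)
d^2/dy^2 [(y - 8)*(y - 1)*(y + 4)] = 6*y - 10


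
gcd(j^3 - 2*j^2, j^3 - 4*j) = j^2 - 2*j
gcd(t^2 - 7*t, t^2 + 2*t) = t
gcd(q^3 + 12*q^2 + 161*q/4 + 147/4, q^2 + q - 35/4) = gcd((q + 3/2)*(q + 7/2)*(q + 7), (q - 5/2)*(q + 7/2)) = q + 7/2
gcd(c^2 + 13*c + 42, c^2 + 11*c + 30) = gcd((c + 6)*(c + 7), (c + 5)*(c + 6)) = c + 6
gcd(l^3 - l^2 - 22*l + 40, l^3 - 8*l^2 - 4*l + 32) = l - 2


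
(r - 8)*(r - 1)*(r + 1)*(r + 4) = r^4 - 4*r^3 - 33*r^2 + 4*r + 32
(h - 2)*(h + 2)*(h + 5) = h^3 + 5*h^2 - 4*h - 20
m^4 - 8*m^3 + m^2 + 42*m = m*(m - 7)*(m - 3)*(m + 2)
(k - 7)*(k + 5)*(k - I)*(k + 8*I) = k^4 - 2*k^3 + 7*I*k^3 - 27*k^2 - 14*I*k^2 - 16*k - 245*I*k - 280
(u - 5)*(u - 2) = u^2 - 7*u + 10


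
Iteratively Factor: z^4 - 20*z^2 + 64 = (z - 2)*(z^3 + 2*z^2 - 16*z - 32) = (z - 2)*(z + 2)*(z^2 - 16) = (z - 4)*(z - 2)*(z + 2)*(z + 4)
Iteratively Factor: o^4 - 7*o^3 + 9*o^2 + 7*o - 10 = (o - 2)*(o^3 - 5*o^2 - o + 5) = (o - 5)*(o - 2)*(o^2 - 1) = (o - 5)*(o - 2)*(o - 1)*(o + 1)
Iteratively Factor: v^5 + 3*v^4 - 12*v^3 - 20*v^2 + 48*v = (v + 4)*(v^4 - v^3 - 8*v^2 + 12*v) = (v - 2)*(v + 4)*(v^3 + v^2 - 6*v) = (v - 2)*(v + 3)*(v + 4)*(v^2 - 2*v) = v*(v - 2)*(v + 3)*(v + 4)*(v - 2)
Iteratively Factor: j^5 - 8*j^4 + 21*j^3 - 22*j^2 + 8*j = (j - 4)*(j^4 - 4*j^3 + 5*j^2 - 2*j) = j*(j - 4)*(j^3 - 4*j^2 + 5*j - 2) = j*(j - 4)*(j - 2)*(j^2 - 2*j + 1) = j*(j - 4)*(j - 2)*(j - 1)*(j - 1)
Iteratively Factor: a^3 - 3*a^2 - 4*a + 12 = (a - 3)*(a^2 - 4) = (a - 3)*(a + 2)*(a - 2)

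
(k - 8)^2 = k^2 - 16*k + 64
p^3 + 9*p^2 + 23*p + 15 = (p + 1)*(p + 3)*(p + 5)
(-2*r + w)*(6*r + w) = -12*r^2 + 4*r*w + w^2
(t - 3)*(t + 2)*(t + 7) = t^3 + 6*t^2 - 13*t - 42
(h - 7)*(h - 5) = h^2 - 12*h + 35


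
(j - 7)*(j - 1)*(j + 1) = j^3 - 7*j^2 - j + 7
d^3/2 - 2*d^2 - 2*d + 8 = (d/2 + 1)*(d - 4)*(d - 2)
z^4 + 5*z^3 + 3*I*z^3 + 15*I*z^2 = z^2*(z + 5)*(z + 3*I)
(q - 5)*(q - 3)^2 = q^3 - 11*q^2 + 39*q - 45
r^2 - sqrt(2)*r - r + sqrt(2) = (r - 1)*(r - sqrt(2))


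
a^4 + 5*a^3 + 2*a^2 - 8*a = a*(a - 1)*(a + 2)*(a + 4)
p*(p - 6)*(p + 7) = p^3 + p^2 - 42*p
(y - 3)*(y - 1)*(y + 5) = y^3 + y^2 - 17*y + 15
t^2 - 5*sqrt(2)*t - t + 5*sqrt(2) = (t - 1)*(t - 5*sqrt(2))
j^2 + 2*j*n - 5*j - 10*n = (j - 5)*(j + 2*n)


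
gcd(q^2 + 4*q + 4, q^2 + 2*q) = q + 2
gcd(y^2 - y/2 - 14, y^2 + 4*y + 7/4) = y + 7/2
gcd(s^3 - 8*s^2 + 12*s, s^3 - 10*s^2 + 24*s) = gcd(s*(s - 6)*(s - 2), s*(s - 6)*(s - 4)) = s^2 - 6*s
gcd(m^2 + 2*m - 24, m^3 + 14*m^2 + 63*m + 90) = m + 6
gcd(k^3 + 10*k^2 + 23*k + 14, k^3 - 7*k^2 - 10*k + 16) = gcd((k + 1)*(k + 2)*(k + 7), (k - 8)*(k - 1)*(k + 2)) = k + 2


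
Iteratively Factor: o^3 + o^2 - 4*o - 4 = (o - 2)*(o^2 + 3*o + 2) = (o - 2)*(o + 2)*(o + 1)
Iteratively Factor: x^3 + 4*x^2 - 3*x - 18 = (x + 3)*(x^2 + x - 6) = (x - 2)*(x + 3)*(x + 3)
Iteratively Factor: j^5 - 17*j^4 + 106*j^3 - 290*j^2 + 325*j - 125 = (j - 1)*(j^4 - 16*j^3 + 90*j^2 - 200*j + 125) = (j - 5)*(j - 1)*(j^3 - 11*j^2 + 35*j - 25) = (j - 5)^2*(j - 1)*(j^2 - 6*j + 5) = (j - 5)^2*(j - 1)^2*(j - 5)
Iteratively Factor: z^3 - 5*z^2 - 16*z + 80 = (z - 4)*(z^2 - z - 20) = (z - 5)*(z - 4)*(z + 4)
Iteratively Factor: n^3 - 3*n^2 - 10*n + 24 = (n - 4)*(n^2 + n - 6) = (n - 4)*(n + 3)*(n - 2)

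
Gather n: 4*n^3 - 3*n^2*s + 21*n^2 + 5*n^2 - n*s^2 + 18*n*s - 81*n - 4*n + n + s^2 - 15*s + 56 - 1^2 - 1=4*n^3 + n^2*(26 - 3*s) + n*(-s^2 + 18*s - 84) + s^2 - 15*s + 54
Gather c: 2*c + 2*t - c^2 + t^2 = -c^2 + 2*c + t^2 + 2*t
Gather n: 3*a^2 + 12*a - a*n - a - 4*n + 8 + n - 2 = 3*a^2 + 11*a + n*(-a - 3) + 6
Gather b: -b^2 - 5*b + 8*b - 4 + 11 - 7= -b^2 + 3*b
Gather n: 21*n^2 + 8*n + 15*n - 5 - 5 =21*n^2 + 23*n - 10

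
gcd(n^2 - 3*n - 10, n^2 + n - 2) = n + 2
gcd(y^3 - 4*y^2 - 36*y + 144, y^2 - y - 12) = y - 4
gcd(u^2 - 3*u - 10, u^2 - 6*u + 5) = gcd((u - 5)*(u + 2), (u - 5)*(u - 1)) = u - 5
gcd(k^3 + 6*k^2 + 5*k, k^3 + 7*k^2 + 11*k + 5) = k^2 + 6*k + 5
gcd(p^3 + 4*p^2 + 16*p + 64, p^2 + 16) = p^2 + 16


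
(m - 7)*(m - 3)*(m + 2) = m^3 - 8*m^2 + m + 42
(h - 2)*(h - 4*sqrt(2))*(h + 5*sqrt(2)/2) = h^3 - 3*sqrt(2)*h^2/2 - 2*h^2 - 20*h + 3*sqrt(2)*h + 40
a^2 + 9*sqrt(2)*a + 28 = (a + 2*sqrt(2))*(a + 7*sqrt(2))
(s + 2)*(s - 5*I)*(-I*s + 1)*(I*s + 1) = s^4 + 2*s^3 - 5*I*s^3 + s^2 - 10*I*s^2 + 2*s - 5*I*s - 10*I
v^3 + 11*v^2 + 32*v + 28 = (v + 2)^2*(v + 7)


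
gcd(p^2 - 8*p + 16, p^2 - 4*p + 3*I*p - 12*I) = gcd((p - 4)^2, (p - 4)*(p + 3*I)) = p - 4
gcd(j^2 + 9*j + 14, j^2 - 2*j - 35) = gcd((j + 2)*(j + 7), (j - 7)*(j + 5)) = 1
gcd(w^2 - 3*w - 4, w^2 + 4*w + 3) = w + 1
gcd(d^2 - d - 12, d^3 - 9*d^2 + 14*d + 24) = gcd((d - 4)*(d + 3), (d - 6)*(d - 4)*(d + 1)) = d - 4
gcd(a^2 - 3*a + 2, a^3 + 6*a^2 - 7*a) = a - 1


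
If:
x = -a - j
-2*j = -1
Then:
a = -x - 1/2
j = 1/2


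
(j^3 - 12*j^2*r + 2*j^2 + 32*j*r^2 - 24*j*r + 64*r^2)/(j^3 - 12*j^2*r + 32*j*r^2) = (j + 2)/j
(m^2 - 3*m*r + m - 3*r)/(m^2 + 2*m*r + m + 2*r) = (m - 3*r)/(m + 2*r)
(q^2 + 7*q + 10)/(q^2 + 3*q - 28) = (q^2 + 7*q + 10)/(q^2 + 3*q - 28)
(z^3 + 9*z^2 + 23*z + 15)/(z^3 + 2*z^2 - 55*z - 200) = (z^2 + 4*z + 3)/(z^2 - 3*z - 40)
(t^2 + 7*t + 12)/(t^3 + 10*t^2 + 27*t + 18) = (t + 4)/(t^2 + 7*t + 6)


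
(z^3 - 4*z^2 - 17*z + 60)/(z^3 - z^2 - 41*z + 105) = (z + 4)/(z + 7)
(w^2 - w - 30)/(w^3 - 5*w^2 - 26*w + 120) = 1/(w - 4)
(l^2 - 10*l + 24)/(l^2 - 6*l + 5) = (l^2 - 10*l + 24)/(l^2 - 6*l + 5)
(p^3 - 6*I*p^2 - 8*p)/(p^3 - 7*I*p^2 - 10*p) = (p - 4*I)/(p - 5*I)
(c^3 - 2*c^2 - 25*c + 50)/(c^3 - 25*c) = (c - 2)/c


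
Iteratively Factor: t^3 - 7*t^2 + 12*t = (t - 3)*(t^2 - 4*t) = (t - 4)*(t - 3)*(t)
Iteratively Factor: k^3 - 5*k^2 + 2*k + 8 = (k - 4)*(k^2 - k - 2) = (k - 4)*(k + 1)*(k - 2)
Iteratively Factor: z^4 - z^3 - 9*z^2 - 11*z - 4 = (z + 1)*(z^3 - 2*z^2 - 7*z - 4) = (z - 4)*(z + 1)*(z^2 + 2*z + 1) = (z - 4)*(z + 1)^2*(z + 1)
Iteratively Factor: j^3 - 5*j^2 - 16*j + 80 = (j - 5)*(j^2 - 16) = (j - 5)*(j - 4)*(j + 4)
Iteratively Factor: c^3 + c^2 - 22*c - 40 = (c + 4)*(c^2 - 3*c - 10) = (c - 5)*(c + 4)*(c + 2)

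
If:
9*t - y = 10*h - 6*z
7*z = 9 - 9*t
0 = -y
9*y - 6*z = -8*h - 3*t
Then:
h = 108/137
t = 18/137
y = 0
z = 153/137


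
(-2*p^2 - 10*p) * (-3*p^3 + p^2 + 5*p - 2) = 6*p^5 + 28*p^4 - 20*p^3 - 46*p^2 + 20*p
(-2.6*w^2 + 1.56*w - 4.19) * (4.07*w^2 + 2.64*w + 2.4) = -10.582*w^4 - 0.5148*w^3 - 19.1749*w^2 - 7.3176*w - 10.056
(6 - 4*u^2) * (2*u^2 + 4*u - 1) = -8*u^4 - 16*u^3 + 16*u^2 + 24*u - 6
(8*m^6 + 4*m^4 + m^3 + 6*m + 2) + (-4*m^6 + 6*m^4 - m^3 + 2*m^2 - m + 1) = 4*m^6 + 10*m^4 + 2*m^2 + 5*m + 3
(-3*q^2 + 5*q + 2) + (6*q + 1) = -3*q^2 + 11*q + 3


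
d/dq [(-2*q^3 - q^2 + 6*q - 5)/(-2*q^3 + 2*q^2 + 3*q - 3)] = (-6*q^4 + 12*q^3 - 27*q^2 + 26*q - 3)/(4*q^6 - 8*q^5 - 8*q^4 + 24*q^3 - 3*q^2 - 18*q + 9)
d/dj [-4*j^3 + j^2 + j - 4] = -12*j^2 + 2*j + 1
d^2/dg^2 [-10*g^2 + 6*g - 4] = -20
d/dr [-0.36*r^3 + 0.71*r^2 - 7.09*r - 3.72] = -1.08*r^2 + 1.42*r - 7.09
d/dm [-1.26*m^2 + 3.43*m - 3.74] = 3.43 - 2.52*m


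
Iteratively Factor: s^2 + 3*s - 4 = (s - 1)*(s + 4)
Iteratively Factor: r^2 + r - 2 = (r + 2)*(r - 1)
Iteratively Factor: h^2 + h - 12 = (h - 3)*(h + 4)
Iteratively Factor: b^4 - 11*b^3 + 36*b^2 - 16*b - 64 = (b - 4)*(b^3 - 7*b^2 + 8*b + 16) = (b - 4)^2*(b^2 - 3*b - 4) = (b - 4)^3*(b + 1)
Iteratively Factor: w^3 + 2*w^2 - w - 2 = (w + 2)*(w^2 - 1) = (w + 1)*(w + 2)*(w - 1)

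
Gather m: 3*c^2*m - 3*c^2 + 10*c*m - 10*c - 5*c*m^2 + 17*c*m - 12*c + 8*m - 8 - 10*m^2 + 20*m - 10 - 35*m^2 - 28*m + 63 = -3*c^2 - 22*c + m^2*(-5*c - 45) + m*(3*c^2 + 27*c) + 45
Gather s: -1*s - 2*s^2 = -2*s^2 - s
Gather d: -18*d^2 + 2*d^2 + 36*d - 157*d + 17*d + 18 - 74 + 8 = -16*d^2 - 104*d - 48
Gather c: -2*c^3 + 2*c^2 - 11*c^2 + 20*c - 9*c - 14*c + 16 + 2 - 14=-2*c^3 - 9*c^2 - 3*c + 4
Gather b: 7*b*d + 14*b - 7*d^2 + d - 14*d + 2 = b*(7*d + 14) - 7*d^2 - 13*d + 2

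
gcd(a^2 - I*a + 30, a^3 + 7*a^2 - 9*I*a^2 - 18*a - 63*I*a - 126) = a - 6*I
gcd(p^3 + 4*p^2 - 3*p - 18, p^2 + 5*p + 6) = p + 3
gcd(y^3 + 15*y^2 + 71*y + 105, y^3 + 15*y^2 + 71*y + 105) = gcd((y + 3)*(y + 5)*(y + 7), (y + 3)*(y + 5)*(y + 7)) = y^3 + 15*y^2 + 71*y + 105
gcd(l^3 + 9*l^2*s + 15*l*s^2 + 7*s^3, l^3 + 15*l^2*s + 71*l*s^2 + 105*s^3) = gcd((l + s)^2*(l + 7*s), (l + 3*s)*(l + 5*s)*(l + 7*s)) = l + 7*s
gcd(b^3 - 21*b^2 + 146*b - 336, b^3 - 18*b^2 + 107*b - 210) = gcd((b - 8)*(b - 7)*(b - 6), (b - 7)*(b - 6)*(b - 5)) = b^2 - 13*b + 42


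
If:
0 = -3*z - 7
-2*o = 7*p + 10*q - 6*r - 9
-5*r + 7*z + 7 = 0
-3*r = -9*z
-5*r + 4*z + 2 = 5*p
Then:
No Solution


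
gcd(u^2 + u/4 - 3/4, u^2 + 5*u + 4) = u + 1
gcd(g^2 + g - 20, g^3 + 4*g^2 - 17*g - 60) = g^2 + g - 20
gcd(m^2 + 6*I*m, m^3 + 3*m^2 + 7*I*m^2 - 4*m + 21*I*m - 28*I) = 1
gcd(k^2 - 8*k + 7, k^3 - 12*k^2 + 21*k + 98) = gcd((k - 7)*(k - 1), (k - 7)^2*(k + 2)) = k - 7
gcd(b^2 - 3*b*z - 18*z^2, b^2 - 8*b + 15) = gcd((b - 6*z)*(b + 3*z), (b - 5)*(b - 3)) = 1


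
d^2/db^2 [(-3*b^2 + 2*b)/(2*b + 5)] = -190/(8*b^3 + 60*b^2 + 150*b + 125)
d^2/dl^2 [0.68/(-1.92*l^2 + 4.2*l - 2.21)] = (5.013504*l^2 - 10.96704*l - 0.68*(3.84*l - 4.2)*(7.68*l - 8.4) + 5.770752)/(1.92*l^2 - 4.2*l + 2.21)^3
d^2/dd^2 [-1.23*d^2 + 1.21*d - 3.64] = -2.46000000000000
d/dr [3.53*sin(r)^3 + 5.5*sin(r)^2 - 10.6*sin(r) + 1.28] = (10.59*sin(r)^2 + 11.0*sin(r) - 10.6)*cos(r)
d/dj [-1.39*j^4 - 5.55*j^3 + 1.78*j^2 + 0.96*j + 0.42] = -5.56*j^3 - 16.65*j^2 + 3.56*j + 0.96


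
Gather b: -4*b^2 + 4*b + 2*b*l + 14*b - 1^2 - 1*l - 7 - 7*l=-4*b^2 + b*(2*l + 18) - 8*l - 8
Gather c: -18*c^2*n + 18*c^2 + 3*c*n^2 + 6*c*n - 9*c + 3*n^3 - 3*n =c^2*(18 - 18*n) + c*(3*n^2 + 6*n - 9) + 3*n^3 - 3*n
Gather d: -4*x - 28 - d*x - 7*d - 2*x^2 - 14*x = d*(-x - 7) - 2*x^2 - 18*x - 28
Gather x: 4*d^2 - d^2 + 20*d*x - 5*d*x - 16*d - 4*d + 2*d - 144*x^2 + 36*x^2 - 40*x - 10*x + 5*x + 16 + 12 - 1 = 3*d^2 - 18*d - 108*x^2 + x*(15*d - 45) + 27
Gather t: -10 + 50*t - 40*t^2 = -40*t^2 + 50*t - 10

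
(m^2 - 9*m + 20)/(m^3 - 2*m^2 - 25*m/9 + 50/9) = 9*(m^2 - 9*m + 20)/(9*m^3 - 18*m^2 - 25*m + 50)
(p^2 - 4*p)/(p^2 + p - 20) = p/(p + 5)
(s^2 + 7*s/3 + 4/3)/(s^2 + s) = (s + 4/3)/s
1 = 1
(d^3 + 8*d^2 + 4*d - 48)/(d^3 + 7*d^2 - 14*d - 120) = (d^2 + 2*d - 8)/(d^2 + d - 20)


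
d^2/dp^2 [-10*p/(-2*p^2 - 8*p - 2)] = 10*(4*p*(p + 2)^2 - (3*p + 4)*(p^2 + 4*p + 1))/(p^2 + 4*p + 1)^3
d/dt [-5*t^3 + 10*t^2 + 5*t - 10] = -15*t^2 + 20*t + 5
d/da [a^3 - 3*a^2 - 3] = 3*a*(a - 2)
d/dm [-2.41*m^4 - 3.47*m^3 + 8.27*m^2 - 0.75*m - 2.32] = -9.64*m^3 - 10.41*m^2 + 16.54*m - 0.75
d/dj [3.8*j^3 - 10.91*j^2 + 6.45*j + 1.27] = 11.4*j^2 - 21.82*j + 6.45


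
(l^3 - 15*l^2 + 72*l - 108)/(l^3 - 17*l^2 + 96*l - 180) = (l - 3)/(l - 5)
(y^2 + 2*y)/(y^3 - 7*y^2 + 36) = y/(y^2 - 9*y + 18)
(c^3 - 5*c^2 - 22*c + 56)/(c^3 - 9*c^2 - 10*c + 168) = (c - 2)/(c - 6)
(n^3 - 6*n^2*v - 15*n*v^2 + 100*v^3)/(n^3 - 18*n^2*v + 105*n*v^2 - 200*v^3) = (-n - 4*v)/(-n + 8*v)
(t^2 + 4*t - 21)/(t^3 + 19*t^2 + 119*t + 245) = (t - 3)/(t^2 + 12*t + 35)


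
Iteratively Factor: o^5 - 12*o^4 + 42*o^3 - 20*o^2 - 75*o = (o - 5)*(o^4 - 7*o^3 + 7*o^2 + 15*o) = o*(o - 5)*(o^3 - 7*o^2 + 7*o + 15) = o*(o - 5)*(o + 1)*(o^2 - 8*o + 15) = o*(o - 5)*(o - 3)*(o + 1)*(o - 5)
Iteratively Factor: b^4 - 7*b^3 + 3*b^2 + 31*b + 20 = (b - 4)*(b^3 - 3*b^2 - 9*b - 5) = (b - 4)*(b + 1)*(b^2 - 4*b - 5) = (b - 4)*(b + 1)^2*(b - 5)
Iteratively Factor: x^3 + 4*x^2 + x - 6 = (x + 2)*(x^2 + 2*x - 3) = (x - 1)*(x + 2)*(x + 3)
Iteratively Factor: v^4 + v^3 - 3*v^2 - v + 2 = (v - 1)*(v^3 + 2*v^2 - v - 2) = (v - 1)*(v + 2)*(v^2 - 1) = (v - 1)*(v + 1)*(v + 2)*(v - 1)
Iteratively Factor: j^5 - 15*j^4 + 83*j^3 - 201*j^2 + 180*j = (j - 3)*(j^4 - 12*j^3 + 47*j^2 - 60*j) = (j - 3)^2*(j^3 - 9*j^2 + 20*j) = j*(j - 3)^2*(j^2 - 9*j + 20) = j*(j - 5)*(j - 3)^2*(j - 4)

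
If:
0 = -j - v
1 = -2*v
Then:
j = 1/2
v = -1/2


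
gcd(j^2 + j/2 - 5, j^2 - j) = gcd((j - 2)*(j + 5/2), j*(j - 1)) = 1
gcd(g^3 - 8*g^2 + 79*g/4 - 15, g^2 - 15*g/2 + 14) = g - 4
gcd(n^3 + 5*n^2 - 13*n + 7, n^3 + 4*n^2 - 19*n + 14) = n^2 + 6*n - 7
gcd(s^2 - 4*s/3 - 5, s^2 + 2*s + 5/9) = s + 5/3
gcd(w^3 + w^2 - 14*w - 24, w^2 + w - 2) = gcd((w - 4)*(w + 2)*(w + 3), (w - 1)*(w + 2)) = w + 2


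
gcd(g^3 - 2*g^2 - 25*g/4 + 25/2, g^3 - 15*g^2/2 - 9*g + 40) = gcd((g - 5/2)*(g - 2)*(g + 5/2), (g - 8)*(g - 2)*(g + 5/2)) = g^2 + g/2 - 5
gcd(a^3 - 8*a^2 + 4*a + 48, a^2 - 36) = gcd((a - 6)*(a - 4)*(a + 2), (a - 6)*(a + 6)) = a - 6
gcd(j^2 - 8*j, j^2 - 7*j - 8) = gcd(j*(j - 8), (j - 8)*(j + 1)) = j - 8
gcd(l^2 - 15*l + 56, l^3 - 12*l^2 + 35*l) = l - 7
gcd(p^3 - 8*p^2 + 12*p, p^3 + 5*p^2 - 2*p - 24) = p - 2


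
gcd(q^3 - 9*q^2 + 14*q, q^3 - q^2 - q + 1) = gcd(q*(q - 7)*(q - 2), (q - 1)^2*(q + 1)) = 1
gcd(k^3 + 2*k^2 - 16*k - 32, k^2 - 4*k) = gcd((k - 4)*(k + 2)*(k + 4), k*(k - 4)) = k - 4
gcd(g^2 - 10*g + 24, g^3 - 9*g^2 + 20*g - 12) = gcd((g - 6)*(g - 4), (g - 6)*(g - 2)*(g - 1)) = g - 6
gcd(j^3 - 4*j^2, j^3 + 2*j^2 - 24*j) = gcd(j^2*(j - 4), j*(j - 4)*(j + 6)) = j^2 - 4*j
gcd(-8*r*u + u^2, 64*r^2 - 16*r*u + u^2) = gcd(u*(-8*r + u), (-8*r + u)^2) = 8*r - u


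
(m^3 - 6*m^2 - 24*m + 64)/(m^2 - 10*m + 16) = m + 4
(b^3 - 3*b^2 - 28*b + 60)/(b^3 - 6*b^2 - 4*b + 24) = (b + 5)/(b + 2)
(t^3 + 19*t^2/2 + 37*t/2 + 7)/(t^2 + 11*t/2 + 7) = (2*t^2 + 15*t + 7)/(2*t + 7)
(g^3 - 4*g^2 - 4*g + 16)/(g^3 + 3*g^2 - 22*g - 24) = (g^2 - 4)/(g^2 + 7*g + 6)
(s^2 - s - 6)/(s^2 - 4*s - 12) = (s - 3)/(s - 6)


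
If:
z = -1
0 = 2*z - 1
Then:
No Solution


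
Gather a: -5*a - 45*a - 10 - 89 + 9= -50*a - 90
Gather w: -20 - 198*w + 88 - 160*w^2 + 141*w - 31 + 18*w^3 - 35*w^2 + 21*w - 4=18*w^3 - 195*w^2 - 36*w + 33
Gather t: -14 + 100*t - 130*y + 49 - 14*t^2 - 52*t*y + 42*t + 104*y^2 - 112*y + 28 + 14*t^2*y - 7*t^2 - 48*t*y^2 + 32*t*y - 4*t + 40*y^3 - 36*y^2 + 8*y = t^2*(14*y - 21) + t*(-48*y^2 - 20*y + 138) + 40*y^3 + 68*y^2 - 234*y + 63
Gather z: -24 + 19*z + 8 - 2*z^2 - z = -2*z^2 + 18*z - 16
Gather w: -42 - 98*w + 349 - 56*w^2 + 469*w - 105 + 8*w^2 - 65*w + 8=-48*w^2 + 306*w + 210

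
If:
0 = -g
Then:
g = 0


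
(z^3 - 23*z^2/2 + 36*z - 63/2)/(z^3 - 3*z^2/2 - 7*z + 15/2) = (2*z^2 - 17*z + 21)/(2*z^2 + 3*z - 5)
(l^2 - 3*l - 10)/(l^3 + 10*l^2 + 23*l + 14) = (l - 5)/(l^2 + 8*l + 7)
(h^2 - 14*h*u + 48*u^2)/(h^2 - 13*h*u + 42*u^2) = (-h + 8*u)/(-h + 7*u)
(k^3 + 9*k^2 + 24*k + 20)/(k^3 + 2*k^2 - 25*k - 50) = (k + 2)/(k - 5)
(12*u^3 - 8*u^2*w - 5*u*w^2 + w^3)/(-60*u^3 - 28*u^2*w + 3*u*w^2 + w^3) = (-6*u^2 + 7*u*w - w^2)/(30*u^2 - u*w - w^2)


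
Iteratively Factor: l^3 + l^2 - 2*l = (l)*(l^2 + l - 2) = l*(l + 2)*(l - 1)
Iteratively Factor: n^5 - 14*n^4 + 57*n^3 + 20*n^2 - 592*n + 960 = (n + 3)*(n^4 - 17*n^3 + 108*n^2 - 304*n + 320) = (n - 4)*(n + 3)*(n^3 - 13*n^2 + 56*n - 80) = (n - 5)*(n - 4)*(n + 3)*(n^2 - 8*n + 16) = (n - 5)*(n - 4)^2*(n + 3)*(n - 4)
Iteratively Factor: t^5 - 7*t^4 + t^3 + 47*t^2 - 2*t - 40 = (t + 1)*(t^4 - 8*t^3 + 9*t^2 + 38*t - 40) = (t - 5)*(t + 1)*(t^3 - 3*t^2 - 6*t + 8) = (t - 5)*(t + 1)*(t + 2)*(t^2 - 5*t + 4) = (t - 5)*(t - 4)*(t + 1)*(t + 2)*(t - 1)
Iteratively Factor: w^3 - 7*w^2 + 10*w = (w)*(w^2 - 7*w + 10) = w*(w - 2)*(w - 5)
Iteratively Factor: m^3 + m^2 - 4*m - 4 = (m + 2)*(m^2 - m - 2) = (m - 2)*(m + 2)*(m + 1)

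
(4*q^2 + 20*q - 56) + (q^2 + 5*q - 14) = 5*q^2 + 25*q - 70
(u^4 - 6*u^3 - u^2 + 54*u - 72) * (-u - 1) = -u^5 + 5*u^4 + 7*u^3 - 53*u^2 + 18*u + 72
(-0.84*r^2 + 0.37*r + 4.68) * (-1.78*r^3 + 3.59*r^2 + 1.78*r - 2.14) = 1.4952*r^5 - 3.6742*r^4 - 8.4973*r^3 + 19.2574*r^2 + 7.5386*r - 10.0152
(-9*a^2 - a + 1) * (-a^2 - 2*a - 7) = 9*a^4 + 19*a^3 + 64*a^2 + 5*a - 7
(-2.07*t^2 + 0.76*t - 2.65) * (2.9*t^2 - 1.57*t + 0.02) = -6.003*t^4 + 5.4539*t^3 - 8.9196*t^2 + 4.1757*t - 0.053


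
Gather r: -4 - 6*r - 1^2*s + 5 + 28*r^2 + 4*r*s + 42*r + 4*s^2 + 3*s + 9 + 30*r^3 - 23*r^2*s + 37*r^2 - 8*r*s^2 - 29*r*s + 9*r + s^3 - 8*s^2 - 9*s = 30*r^3 + r^2*(65 - 23*s) + r*(-8*s^2 - 25*s + 45) + s^3 - 4*s^2 - 7*s + 10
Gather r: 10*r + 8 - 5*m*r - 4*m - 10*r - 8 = -5*m*r - 4*m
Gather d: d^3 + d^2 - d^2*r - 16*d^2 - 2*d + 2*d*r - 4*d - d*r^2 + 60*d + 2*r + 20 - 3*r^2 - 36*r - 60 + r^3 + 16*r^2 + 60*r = d^3 + d^2*(-r - 15) + d*(-r^2 + 2*r + 54) + r^3 + 13*r^2 + 26*r - 40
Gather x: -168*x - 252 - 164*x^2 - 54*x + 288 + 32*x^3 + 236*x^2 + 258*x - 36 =32*x^3 + 72*x^2 + 36*x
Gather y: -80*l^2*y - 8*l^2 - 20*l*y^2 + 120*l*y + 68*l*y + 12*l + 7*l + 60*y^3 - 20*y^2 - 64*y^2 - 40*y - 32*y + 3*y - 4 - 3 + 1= -8*l^2 + 19*l + 60*y^3 + y^2*(-20*l - 84) + y*(-80*l^2 + 188*l - 69) - 6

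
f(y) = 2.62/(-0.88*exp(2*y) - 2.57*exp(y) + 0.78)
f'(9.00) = 0.00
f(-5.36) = 3.41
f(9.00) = 0.00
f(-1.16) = -23.36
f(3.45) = -0.00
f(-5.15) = 3.42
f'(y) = 2.62*(1.76*exp(2*y) + 2.57*exp(y))/(-0.88*exp(2*y) - 2.57*exp(y) + 0.78)^2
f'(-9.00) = 0.00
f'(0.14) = 1.24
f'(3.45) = 0.01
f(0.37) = -0.55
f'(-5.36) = 0.05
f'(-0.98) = 33.38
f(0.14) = -0.78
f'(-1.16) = 203.89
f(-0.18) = -1.32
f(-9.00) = 3.36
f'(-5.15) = 0.07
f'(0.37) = 0.85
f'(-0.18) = 2.25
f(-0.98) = -8.49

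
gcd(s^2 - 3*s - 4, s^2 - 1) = s + 1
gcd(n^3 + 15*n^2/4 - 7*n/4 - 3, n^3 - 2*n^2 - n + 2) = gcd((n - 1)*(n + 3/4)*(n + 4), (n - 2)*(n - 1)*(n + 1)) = n - 1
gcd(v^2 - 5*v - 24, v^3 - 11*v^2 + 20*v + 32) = v - 8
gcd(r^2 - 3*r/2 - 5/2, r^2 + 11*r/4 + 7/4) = r + 1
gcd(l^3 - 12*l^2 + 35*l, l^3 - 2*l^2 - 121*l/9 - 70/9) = l - 5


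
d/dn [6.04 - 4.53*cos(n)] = 4.53*sin(n)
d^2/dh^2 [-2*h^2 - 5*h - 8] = -4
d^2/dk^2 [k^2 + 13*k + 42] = 2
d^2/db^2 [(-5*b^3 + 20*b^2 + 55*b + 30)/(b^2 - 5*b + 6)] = 120*(b^3 + 3*b^2 - 33*b + 49)/(b^6 - 15*b^5 + 93*b^4 - 305*b^3 + 558*b^2 - 540*b + 216)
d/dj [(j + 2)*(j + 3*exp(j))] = j + (j + 2)*(3*exp(j) + 1) + 3*exp(j)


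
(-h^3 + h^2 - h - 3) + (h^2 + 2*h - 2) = -h^3 + 2*h^2 + h - 5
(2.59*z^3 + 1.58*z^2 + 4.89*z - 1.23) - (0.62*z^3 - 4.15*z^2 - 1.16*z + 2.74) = 1.97*z^3 + 5.73*z^2 + 6.05*z - 3.97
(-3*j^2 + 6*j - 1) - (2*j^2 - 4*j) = -5*j^2 + 10*j - 1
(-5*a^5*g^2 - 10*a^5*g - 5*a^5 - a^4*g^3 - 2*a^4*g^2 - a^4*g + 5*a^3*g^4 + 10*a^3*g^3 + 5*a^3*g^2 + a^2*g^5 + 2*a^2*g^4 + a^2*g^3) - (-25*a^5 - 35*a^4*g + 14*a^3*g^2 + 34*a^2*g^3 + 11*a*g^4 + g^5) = -5*a^5*g^2 - 10*a^5*g + 20*a^5 - a^4*g^3 - 2*a^4*g^2 + 34*a^4*g + 5*a^3*g^4 + 10*a^3*g^3 - 9*a^3*g^2 + a^2*g^5 + 2*a^2*g^4 - 33*a^2*g^3 - 11*a*g^4 - g^5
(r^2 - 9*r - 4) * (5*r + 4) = 5*r^3 - 41*r^2 - 56*r - 16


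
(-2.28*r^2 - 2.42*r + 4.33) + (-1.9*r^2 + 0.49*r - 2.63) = -4.18*r^2 - 1.93*r + 1.7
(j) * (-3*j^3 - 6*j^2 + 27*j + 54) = -3*j^4 - 6*j^3 + 27*j^2 + 54*j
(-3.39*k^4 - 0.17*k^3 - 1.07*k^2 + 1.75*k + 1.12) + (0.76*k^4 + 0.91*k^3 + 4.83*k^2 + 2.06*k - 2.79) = -2.63*k^4 + 0.74*k^3 + 3.76*k^2 + 3.81*k - 1.67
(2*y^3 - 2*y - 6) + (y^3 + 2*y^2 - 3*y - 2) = 3*y^3 + 2*y^2 - 5*y - 8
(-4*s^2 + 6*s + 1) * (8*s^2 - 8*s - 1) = -32*s^4 + 80*s^3 - 36*s^2 - 14*s - 1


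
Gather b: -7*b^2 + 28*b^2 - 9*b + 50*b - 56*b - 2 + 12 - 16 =21*b^2 - 15*b - 6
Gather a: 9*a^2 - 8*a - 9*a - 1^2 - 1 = 9*a^2 - 17*a - 2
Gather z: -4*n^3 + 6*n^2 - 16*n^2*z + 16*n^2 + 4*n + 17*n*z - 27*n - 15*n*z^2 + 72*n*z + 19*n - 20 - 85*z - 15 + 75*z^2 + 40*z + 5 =-4*n^3 + 22*n^2 - 4*n + z^2*(75 - 15*n) + z*(-16*n^2 + 89*n - 45) - 30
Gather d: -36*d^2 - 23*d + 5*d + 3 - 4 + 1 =-36*d^2 - 18*d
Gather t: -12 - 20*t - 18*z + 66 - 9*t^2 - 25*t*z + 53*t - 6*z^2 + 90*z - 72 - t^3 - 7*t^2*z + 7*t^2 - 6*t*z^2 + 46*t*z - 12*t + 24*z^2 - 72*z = -t^3 + t^2*(-7*z - 2) + t*(-6*z^2 + 21*z + 21) + 18*z^2 - 18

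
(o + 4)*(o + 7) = o^2 + 11*o + 28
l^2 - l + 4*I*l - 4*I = (l - 1)*(l + 4*I)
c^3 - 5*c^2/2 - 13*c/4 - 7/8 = (c - 7/2)*(c + 1/2)^2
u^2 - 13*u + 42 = (u - 7)*(u - 6)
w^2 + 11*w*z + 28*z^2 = (w + 4*z)*(w + 7*z)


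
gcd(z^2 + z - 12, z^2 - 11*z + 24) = z - 3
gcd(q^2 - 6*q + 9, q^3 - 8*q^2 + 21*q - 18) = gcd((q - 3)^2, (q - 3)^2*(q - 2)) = q^2 - 6*q + 9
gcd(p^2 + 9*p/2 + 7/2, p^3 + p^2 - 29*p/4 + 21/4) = p + 7/2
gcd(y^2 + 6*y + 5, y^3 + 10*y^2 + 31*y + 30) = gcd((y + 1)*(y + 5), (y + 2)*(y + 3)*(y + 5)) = y + 5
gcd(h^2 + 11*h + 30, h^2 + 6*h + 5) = h + 5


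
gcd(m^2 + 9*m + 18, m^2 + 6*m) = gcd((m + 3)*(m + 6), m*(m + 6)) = m + 6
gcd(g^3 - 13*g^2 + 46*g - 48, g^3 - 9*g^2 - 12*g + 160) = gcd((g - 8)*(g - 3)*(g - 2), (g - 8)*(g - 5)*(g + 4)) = g - 8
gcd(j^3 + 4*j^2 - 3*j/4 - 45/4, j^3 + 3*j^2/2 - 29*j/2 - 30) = j^2 + 11*j/2 + 15/2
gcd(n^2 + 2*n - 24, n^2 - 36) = n + 6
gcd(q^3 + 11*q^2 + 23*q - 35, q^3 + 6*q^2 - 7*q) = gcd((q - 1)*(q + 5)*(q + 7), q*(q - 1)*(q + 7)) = q^2 + 6*q - 7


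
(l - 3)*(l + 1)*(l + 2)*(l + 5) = l^4 + 5*l^3 - 7*l^2 - 41*l - 30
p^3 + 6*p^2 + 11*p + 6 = (p + 1)*(p + 2)*(p + 3)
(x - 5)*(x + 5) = x^2 - 25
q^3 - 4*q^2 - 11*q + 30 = (q - 5)*(q - 2)*(q + 3)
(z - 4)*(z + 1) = z^2 - 3*z - 4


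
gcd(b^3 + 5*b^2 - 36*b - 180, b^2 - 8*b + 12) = b - 6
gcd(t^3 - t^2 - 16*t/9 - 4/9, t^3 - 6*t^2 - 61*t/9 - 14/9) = t^2 + t + 2/9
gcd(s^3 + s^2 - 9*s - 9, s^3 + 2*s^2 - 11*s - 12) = s^2 - 2*s - 3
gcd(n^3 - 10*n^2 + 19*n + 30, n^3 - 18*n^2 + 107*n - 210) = n^2 - 11*n + 30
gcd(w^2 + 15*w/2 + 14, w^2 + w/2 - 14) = w + 4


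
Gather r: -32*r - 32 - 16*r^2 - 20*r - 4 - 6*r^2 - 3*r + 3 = -22*r^2 - 55*r - 33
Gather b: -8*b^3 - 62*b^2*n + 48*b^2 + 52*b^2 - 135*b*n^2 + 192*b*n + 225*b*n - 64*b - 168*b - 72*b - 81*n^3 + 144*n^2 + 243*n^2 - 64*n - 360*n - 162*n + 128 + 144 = -8*b^3 + b^2*(100 - 62*n) + b*(-135*n^2 + 417*n - 304) - 81*n^3 + 387*n^2 - 586*n + 272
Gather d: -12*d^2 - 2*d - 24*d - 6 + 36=-12*d^2 - 26*d + 30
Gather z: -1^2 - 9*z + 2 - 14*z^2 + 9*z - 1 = -14*z^2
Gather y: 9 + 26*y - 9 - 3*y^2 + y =-3*y^2 + 27*y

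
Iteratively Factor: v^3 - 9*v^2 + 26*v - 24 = (v - 2)*(v^2 - 7*v + 12) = (v - 3)*(v - 2)*(v - 4)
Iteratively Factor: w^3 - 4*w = (w)*(w^2 - 4) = w*(w - 2)*(w + 2)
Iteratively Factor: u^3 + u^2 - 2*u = (u + 2)*(u^2 - u) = u*(u + 2)*(u - 1)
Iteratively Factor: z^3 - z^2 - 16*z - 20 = (z + 2)*(z^2 - 3*z - 10) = (z - 5)*(z + 2)*(z + 2)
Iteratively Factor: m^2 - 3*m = (m - 3)*(m)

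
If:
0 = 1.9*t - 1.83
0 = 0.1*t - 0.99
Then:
No Solution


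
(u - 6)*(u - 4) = u^2 - 10*u + 24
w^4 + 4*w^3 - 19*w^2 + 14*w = w*(w - 2)*(w - 1)*(w + 7)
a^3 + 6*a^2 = a^2*(a + 6)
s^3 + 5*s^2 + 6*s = s*(s + 2)*(s + 3)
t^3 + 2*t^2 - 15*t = t*(t - 3)*(t + 5)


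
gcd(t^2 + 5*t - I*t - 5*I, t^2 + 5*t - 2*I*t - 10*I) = t + 5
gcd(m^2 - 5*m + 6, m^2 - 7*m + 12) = m - 3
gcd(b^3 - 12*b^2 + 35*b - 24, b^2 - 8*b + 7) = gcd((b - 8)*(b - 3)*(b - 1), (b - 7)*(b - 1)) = b - 1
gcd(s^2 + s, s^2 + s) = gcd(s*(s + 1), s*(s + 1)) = s^2 + s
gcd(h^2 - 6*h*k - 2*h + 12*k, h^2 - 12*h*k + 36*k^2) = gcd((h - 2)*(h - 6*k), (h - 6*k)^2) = h - 6*k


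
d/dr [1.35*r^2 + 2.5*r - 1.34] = 2.7*r + 2.5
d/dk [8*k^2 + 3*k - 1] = 16*k + 3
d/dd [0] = 0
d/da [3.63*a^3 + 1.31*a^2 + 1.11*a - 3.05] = 10.89*a^2 + 2.62*a + 1.11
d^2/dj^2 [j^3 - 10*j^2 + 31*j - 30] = 6*j - 20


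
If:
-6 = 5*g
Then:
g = -6/5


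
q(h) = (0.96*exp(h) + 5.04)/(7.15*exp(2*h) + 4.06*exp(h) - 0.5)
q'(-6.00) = -0.22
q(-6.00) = -10.29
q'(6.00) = 0.00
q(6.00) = 0.00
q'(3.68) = -0.00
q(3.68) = 0.00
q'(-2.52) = -133.52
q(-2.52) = -40.28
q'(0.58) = -0.35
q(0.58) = 0.23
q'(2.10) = -0.03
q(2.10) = 0.03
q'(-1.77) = -35.75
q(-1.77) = 13.04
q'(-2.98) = -16.50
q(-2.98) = -18.48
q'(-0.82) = -3.32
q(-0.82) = 2.04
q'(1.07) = -0.16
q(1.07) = 0.11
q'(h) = (0.96*exp(h) + 5.04)*(-14.3*exp(2*h) - 4.06*exp(h))/(7.15*exp(2*h) + 4.06*exp(h) - 0.5)^2 + 0.96*exp(h)/(7.15*exp(2*h) + 4.06*exp(h) - 0.5) = (-(0.96*exp(h) + 5.04)*(14.3*exp(h) + 4.06) + 6.864*exp(2*h) + 3.8976*exp(h) - 0.48)*exp(h)/(7.15*exp(2*h) + 4.06*exp(h) - 0.5)^2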